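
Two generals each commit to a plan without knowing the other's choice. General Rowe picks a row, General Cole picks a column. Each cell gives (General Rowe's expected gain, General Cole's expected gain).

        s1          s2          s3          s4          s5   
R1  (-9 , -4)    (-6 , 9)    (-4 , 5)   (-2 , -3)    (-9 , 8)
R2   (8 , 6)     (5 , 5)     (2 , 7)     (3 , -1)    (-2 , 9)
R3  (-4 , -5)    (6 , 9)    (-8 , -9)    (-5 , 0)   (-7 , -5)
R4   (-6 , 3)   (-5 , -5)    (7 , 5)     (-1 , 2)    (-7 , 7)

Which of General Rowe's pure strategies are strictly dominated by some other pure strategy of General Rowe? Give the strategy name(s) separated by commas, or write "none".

R1: dominated, since R2 does at least as well everywhere (s1: 8>-9, s2: 5>-6, s3: 2>-4, s4: 3>-2, s5: -2>-9).
Nothing dominates R2: R1 at s1 (8>-9); R3 at s1 (8>-4); R4 at s1 (8>-6).
R3 is not dominated — it holds its own against R1 at s1 (-4>-9); R2 at s2 (6>5); R4 at s1 (-4>-6).
R4: no other strategy beats it everywhere (R1 at s1 (-6>-9); R2 at s3 (7>2); R3 at s3 (7>-8)).

R1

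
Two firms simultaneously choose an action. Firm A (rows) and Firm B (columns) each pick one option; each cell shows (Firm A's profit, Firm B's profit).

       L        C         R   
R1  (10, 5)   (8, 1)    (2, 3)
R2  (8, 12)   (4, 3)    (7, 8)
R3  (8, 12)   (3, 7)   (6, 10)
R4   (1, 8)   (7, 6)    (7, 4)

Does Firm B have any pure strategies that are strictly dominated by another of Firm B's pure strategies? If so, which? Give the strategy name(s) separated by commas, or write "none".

L is not dominated — it holds its own against C at R1 (5>1); R at R1 (5>3).
C is strictly dominated by L (R1: 5>1, R2: 12>3, R3: 12>7, R4: 8>6).
R is strictly dominated by L (R1: 5>3, R2: 12>8, R3: 12>10, R4: 8>4).

C, R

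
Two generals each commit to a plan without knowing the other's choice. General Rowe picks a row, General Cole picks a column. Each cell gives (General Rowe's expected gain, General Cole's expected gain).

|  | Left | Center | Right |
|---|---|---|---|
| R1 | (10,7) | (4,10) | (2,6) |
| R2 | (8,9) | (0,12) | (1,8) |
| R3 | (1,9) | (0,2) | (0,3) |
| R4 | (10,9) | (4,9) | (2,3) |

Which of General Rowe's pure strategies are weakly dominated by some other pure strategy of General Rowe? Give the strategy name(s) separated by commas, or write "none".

R2, R3

Nothing dominates R1: R2 at Left (10>8); R3 at Left (10>1); R4 (identical payoffs).
R1 weakly dominates R2 — Left: 10>8, Center: 4>0, Right: 2>1.
R3 is weakly dominated by R1 (Left: 10>1, Center: 4>0, Right: 2>0).
R4: no other strategy beats it everywhere (R1 (identical payoffs); R2 at Left (10>8); R3 at Left (10>1)).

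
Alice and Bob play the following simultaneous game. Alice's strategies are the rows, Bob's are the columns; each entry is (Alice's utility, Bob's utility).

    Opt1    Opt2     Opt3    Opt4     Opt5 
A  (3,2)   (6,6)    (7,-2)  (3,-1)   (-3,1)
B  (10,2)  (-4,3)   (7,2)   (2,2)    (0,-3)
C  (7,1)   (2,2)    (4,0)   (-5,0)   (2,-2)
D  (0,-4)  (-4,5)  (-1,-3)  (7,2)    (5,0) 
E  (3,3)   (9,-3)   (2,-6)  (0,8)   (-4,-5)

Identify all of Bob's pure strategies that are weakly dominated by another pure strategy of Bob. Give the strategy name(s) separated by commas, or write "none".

Nothing dominates Opt1: Opt2 at E (3>-3); Opt3 at A (2>-2); Opt4 at A (2>-1); Opt5 at A (2>1).
Nothing dominates Opt2: Opt1 at A (6>2); Opt3 at A (6>-2); Opt4 at A (6>-1); Opt5 at A (6>1).
Opt3 is weakly dominated by Opt2 (A: 6>-2, B: 3>2, C: 2>0, D: 5>-3, E: -3>-6).
Opt4 is not dominated — it holds its own against Opt1 at D (2>-4); Opt2 at E (8>-3); Opt3 at A (-1>-2); Opt5 at B (2>-3).
Opt5 is weakly dominated by Opt2 (A: 6>1, B: 3>-3, C: 2>-2, D: 5>0, E: -3>-5).

Opt3, Opt5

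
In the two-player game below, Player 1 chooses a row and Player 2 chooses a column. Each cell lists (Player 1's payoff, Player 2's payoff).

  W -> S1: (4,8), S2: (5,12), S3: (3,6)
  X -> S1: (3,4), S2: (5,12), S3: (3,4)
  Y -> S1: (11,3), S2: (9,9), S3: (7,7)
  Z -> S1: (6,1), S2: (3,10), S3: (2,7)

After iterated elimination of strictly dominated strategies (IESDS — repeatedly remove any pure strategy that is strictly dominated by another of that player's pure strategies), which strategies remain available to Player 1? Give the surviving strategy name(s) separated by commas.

Player 1's strategy W is strictly dominated by Y (S1: 11>4, S2: 9>5, S3: 7>3) and is removed.
Row X is eliminated: Y beats it against every remaining column (S1: 11>3, S2: 9>5, S3: 7>3).
Row Z is eliminated: Y beats it against every remaining column (S1: 11>6, S2: 9>3, S3: 7>2).
Player 2's strategy S1 is strictly dominated by S2 (Y: 9>3) and is removed.
Player 2's strategy S3 is strictly dominated by S2 (Y: 9>7) and is removed.
Among the remaining strategies, none is strictly dominated by another pure strategy of the same player, so the elimination stops.
Surviving strategies — Player 1: {Y}; Player 2: {S2}.

Y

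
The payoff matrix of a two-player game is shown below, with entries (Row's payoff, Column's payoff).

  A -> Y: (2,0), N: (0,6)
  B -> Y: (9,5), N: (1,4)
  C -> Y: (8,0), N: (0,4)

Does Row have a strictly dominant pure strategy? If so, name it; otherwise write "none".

B vs A: Y: 9>2, N: 1>0.
B vs C: Y: 9>8, N: 1>0.
B strictly beats every other strategy against every opponent action, so it is strictly dominant.

B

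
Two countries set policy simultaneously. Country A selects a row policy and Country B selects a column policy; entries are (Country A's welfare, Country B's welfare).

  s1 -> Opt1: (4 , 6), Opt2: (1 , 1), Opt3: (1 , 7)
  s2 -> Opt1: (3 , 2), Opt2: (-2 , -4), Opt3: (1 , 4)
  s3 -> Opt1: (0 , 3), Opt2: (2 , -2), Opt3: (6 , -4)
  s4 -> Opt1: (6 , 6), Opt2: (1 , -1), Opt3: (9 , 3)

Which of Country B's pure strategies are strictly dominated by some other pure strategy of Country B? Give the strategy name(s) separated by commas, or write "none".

Opt2

Nothing dominates Opt1: Opt2 at s1 (6>1); Opt3 at s3 (3>-4).
Opt1 strictly dominates Opt2 — s1: 6>1, s2: 2>-4, s3: 3>-2, s4: 6>-1.
Nothing dominates Opt3: Opt1 at s1 (7>6); Opt2 at s1 (7>1).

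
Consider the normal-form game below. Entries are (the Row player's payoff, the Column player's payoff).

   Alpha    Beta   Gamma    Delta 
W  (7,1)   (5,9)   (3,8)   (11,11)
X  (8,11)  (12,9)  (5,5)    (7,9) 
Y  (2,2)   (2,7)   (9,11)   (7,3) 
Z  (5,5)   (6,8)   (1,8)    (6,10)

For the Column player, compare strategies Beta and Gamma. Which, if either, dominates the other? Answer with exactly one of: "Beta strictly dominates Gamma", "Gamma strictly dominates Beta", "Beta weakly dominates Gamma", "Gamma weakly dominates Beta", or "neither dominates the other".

neither dominates the other

Beta's payoffs vs Gamma's, by the Row player's action — W: 9>8, X: 9>5, Y: 7<11, Z: 8=8.
Beta does better at W, X but worse at Y; neither strategy dominates the other.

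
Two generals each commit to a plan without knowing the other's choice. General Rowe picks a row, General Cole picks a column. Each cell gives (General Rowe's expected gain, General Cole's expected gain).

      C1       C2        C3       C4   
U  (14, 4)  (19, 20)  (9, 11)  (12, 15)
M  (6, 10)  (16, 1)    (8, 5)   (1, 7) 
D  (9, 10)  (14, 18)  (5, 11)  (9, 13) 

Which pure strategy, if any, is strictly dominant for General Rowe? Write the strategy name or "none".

U vs M: C1: 14>6, C2: 19>16, C3: 9>8, C4: 12>1.
U vs D: C1: 14>9, C2: 19>14, C3: 9>5, C4: 12>9.
U strictly beats every other strategy against every opponent action, so it is strictly dominant.

U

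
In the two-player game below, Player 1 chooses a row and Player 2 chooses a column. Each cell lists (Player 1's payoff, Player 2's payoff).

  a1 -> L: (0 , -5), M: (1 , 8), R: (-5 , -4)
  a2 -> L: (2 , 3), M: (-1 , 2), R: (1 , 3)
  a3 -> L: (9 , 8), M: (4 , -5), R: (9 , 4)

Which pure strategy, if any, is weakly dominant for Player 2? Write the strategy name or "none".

L fails to dominate M at a1 (-5<8).
M fails to dominate L at a2 (2<3).
R fails to dominate L at a3 (4<8).
No single strategy dominates all the others.

none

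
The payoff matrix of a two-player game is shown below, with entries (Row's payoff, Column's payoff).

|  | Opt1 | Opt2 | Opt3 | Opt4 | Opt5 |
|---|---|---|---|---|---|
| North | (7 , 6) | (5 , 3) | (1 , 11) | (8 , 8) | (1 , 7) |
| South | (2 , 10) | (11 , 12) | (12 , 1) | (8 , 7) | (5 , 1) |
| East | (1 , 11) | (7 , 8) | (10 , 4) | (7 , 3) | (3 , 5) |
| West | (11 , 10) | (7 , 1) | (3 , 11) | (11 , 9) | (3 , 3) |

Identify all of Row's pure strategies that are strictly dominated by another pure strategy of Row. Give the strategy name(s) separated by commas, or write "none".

North, East

North is strictly dominated by West (Opt1: 11>7, Opt2: 7>5, Opt3: 3>1, Opt4: 11>8, Opt5: 3>1).
Nothing dominates South: North at Opt2 (11>5); East at Opt1 (2>1); West at Opt2 (11>7).
East is strictly dominated by South (Opt1: 2>1, Opt2: 11>7, Opt3: 12>10, Opt4: 8>7, Opt5: 5>3).
Nothing dominates West: North at Opt1 (11>7); South at Opt1 (11>2); East at Opt1 (11>1).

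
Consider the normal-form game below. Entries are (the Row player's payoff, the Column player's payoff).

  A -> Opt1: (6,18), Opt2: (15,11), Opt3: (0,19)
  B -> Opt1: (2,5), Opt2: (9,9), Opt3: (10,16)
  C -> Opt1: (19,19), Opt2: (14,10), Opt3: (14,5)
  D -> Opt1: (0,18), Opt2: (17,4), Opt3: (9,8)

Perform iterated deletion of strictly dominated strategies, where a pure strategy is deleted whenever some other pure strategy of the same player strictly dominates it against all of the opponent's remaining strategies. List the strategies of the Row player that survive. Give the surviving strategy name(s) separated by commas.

The Row player's strategy B is strictly dominated by C (Opt1: 19>2, Opt2: 14>9, Opt3: 14>10) and is removed.
The Column player's strategy Opt2 is strictly dominated by Opt1 (A: 18>11, C: 19>10, D: 18>4) and is removed.
For the Row player, C strictly dominates A on the remaining columns (Opt1: 19>6, Opt3: 14>0); eliminate A.
For the Row player, C strictly dominates D on the remaining columns (Opt1: 19>0, Opt3: 14>9); eliminate D.
The Column player's strategy Opt3 is strictly dominated by Opt1 (C: 19>5) and is removed.
Among the remaining strategies, none is strictly dominated by another pure strategy of the same player, so the elimination stops.
Surviving strategies — the Row player: {C}; the Column player: {Opt1}.

C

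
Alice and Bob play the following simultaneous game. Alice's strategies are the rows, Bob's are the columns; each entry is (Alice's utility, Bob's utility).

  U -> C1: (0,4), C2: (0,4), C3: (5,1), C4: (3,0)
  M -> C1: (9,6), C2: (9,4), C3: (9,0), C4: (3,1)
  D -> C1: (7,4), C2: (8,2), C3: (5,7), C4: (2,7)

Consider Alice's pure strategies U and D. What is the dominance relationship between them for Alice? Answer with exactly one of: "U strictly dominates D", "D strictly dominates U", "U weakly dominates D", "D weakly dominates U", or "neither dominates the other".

neither dominates the other

U's payoffs vs D's, by Bob's action — C1: 0<7, C2: 0<8, C3: 5=5, C4: 3>2.
U does better at C4 but worse at C1, C2; neither strategy dominates the other.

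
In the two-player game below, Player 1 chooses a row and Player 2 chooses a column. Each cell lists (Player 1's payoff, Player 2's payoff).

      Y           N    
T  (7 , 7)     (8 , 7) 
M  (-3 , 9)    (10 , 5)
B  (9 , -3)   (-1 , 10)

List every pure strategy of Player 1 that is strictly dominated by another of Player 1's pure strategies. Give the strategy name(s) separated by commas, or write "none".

none

Nothing dominates T: M at Y (7>-3); B at N (8>-1).
M is not dominated — it holds its own against T at N (10>8); B at N (10>-1).
Nothing dominates B: T at Y (9>7); M at Y (9>-3).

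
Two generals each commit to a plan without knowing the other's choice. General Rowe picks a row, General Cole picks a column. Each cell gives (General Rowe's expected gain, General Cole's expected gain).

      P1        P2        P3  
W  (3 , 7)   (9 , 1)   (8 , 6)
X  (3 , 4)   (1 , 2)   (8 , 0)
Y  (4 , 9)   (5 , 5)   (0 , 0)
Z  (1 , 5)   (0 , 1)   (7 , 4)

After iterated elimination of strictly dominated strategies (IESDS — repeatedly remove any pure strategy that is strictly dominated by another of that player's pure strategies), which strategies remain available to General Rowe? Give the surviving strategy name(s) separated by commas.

General Rowe's strategy Z is strictly dominated by W (P1: 3>1, P2: 9>0, P3: 8>7) and is removed.
General Cole's strategy P2 is strictly dominated by P1 (W: 7>1, X: 4>2, Y: 9>5) and is removed.
General Cole's strategy P3 is strictly dominated by P1 (W: 7>6, X: 4>0, Y: 9>0) and is removed.
General Rowe's strategy W is strictly dominated by Y (P1: 4>3) and is removed.
Row X is eliminated: Y beats it against every remaining column (P1: 4>3).
Among the remaining strategies, none is strictly dominated by another pure strategy of the same player, so the elimination stops.
Surviving strategies — General Rowe: {Y}; General Cole: {P1}.

Y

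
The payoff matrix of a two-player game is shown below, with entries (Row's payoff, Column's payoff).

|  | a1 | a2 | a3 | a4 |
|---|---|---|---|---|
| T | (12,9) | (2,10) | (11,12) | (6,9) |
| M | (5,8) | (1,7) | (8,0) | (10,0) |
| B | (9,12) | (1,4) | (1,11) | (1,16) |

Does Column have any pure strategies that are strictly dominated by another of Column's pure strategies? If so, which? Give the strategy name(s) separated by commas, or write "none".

a1: no other strategy beats it everywhere (a2 at M (8>7); a3 at M (8>0); a4 at T (9=9)).
Nothing dominates a2: a1 at T (10>9); a3 at M (7>0); a4 at T (10>9).
a3 is not dominated — it holds its own against a1 at T (12>9); a2 at T (12>10); a4 at T (12>9).
a4: no other strategy beats it everywhere (a1 at T (9=9); a2 at B (16>4); a3 at M (0=0)).

none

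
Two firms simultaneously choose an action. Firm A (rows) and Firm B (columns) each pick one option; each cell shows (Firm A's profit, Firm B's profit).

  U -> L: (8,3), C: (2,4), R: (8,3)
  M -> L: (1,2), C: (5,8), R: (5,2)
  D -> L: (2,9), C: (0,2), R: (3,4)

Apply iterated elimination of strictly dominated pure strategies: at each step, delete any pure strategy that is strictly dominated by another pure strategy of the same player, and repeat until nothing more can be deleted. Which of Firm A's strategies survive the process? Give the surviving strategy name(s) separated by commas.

M

Row D is eliminated: U beats it against every remaining column (L: 8>2, C: 2>0, R: 8>3).
Column L is eliminated: C beats it against every remaining row (U: 4>3, M: 8>2).
Firm B's strategy R is strictly dominated by C (U: 4>3, M: 8>2) and is removed.
Row U is eliminated: M beats it against every remaining column (C: 5>2).
Among the remaining strategies, none is strictly dominated by another pure strategy of the same player, so the elimination stops.
Surviving strategies — Firm A: {M}; Firm B: {C}.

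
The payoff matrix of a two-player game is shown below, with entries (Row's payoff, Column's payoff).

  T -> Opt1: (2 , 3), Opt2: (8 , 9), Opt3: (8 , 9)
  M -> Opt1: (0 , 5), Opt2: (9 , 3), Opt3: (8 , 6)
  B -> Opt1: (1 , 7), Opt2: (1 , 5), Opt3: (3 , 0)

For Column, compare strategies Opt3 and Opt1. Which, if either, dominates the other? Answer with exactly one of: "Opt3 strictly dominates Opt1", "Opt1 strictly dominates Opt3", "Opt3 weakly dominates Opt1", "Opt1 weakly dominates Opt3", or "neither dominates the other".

Compare Opt3 to Opt1 across each opponent action: T: 9>3, M: 6>5, B: 0<7.
Opt3 does better at T, M but worse at B; neither strategy dominates the other.

neither dominates the other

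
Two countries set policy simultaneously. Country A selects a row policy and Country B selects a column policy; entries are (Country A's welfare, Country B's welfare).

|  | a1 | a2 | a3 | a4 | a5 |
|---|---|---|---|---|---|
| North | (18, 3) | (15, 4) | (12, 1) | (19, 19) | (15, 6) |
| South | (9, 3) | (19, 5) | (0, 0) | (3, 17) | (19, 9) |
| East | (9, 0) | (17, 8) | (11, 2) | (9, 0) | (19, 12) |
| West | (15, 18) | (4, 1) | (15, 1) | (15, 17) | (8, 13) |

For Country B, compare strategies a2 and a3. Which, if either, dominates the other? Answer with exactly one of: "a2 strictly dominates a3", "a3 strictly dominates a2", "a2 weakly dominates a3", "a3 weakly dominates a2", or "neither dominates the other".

a2 weakly dominates a3

a2's payoffs vs a3's, by Country A's action — North: 4>1, South: 5>0, East: 8>2, West: 1=1.
a2 is at least as good everywhere and strictly better somewhere (tied only at West), so a2 weakly but not strictly dominates a3.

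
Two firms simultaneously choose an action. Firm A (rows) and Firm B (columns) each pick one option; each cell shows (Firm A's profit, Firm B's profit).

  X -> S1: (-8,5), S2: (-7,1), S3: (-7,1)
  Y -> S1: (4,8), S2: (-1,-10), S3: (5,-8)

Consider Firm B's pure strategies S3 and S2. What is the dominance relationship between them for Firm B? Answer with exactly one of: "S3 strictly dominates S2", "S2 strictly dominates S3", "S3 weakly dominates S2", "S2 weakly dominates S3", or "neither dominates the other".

S3 weakly dominates S2

Compare S3 to S2 across every action of Firm A: X: 1=1, Y: -8>-10.
S3 is at least as good everywhere and strictly better somewhere (tied only at X), so S3 weakly but not strictly dominates S2.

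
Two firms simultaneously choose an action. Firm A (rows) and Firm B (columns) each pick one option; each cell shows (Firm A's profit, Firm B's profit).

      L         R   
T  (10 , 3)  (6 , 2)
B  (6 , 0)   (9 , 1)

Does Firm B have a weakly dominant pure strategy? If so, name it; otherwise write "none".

none

L fails to dominate R at B (0<1).
R fails to dominate L at T (2<3).
No single strategy dominates all the others.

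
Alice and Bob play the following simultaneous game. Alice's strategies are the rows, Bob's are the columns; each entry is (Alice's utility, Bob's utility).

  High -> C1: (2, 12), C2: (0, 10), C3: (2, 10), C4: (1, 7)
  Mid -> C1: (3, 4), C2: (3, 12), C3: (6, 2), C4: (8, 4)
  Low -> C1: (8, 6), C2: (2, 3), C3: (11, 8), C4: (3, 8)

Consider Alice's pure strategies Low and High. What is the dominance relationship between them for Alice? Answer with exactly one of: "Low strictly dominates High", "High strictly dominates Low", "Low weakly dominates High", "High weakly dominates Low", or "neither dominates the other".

Compare Low to High across each choice by Bob: C1: 8>2, C2: 2>0, C3: 11>2, C4: 3>1.
Low gives a strictly higher payoff against each choice by Bob, so Low strictly dominates High.

Low strictly dominates High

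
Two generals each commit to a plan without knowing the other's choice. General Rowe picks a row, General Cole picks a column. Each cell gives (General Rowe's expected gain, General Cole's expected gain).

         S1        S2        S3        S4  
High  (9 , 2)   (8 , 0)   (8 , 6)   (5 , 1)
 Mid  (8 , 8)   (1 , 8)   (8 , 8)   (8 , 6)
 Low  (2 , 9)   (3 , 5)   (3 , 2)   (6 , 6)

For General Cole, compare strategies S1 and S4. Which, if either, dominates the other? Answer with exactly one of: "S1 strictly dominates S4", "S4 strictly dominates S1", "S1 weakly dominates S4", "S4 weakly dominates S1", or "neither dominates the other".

S1 strictly dominates S4

Compare S1 to S4 across every action of General Rowe: High: 2>1, Mid: 8>6, Low: 9>6.
S1 gives a strictly higher payoff against every action of General Rowe, so S1 strictly dominates S4.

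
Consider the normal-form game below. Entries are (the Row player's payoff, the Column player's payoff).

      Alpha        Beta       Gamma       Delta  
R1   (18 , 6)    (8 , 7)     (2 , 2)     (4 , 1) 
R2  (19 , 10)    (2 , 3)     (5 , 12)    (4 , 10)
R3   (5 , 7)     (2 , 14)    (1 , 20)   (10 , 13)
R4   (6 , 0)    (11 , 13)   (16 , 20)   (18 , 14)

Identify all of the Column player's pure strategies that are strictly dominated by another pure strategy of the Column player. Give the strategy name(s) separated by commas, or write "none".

Delta

Nothing dominates Alpha: Beta at R2 (10>3); Gamma at R1 (6>2); Delta at R1 (6>1).
Beta is not dominated — it holds its own against Alpha at R1 (7>6); Gamma at R1 (7>2); Delta at R1 (7>1).
Nothing dominates Gamma: Alpha at R2 (12>10); Beta at R2 (12>3); Delta at R1 (2>1).
Delta is strictly dominated by Gamma (R1: 2>1, R2: 12>10, R3: 20>13, R4: 20>14).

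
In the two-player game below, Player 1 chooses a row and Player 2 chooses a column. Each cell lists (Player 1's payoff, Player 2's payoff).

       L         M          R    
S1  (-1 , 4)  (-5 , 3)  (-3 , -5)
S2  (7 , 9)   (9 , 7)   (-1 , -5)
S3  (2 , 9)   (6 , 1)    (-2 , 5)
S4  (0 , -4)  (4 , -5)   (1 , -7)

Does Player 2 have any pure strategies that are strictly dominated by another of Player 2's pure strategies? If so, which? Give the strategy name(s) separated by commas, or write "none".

M, R

Nothing dominates L: M at S1 (4>3); R at S1 (4>-5).
M: dominated, since L does at least as well everywhere (S1: 4>3, S2: 9>7, S3: 9>1, S4: -4>-5).
R is strictly dominated by L (S1: 4>-5, S2: 9>-5, S3: 9>5, S4: -4>-7).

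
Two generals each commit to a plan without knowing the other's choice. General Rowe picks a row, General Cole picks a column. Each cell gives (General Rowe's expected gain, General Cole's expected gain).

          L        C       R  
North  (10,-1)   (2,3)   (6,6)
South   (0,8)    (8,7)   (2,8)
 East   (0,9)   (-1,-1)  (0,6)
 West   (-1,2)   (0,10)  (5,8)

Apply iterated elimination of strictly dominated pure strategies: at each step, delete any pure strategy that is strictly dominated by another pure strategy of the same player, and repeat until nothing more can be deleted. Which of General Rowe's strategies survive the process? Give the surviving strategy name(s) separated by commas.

North

For General Rowe, North strictly dominates East on the remaining columns (L: 10>0, C: 2>-1, R: 6>0); eliminate East.
For General Rowe, North strictly dominates West on the remaining columns (L: 10>-1, C: 2>0, R: 6>5); eliminate West.
Column C is eliminated: R beats it against every remaining row (North: 6>3, South: 8>7).
For General Rowe, North strictly dominates South on the remaining columns (L: 10>0, R: 6>2); eliminate South.
General Cole's strategy L is strictly dominated by R (North: 6>-1) and is removed.
Among the remaining strategies, none is strictly dominated by another pure strategy of the same player, so the elimination stops.
Surviving strategies — General Rowe: {North}; General Cole: {R}.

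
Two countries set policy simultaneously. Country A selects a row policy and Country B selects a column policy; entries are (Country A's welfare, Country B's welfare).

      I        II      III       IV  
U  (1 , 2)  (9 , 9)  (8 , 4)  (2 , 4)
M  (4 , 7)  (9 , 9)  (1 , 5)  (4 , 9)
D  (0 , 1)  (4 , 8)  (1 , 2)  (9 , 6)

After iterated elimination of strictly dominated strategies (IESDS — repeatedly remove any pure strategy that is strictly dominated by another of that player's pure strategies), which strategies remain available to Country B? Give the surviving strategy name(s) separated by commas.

For Country B, II strictly dominates I on the remaining rows (U: 9>2, M: 9>7, D: 8>1); eliminate I.
Country B's strategy III is strictly dominated by II (U: 9>4, M: 9>5, D: 8>2) and is removed.
Among the remaining strategies, none is strictly dominated by another pure strategy of the same player, so the elimination stops.
Surviving strategies — Country A: {U, M, D}; Country B: {II, IV}.

II, IV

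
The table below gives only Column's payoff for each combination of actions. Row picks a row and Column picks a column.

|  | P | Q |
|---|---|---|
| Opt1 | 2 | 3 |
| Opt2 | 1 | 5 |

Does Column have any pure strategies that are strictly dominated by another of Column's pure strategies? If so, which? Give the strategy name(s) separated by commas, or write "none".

P is strictly dominated by Q (Opt1: 3>2, Opt2: 5>1).
Q: no other strategy beats it everywhere (P at Opt1 (3>2)).

P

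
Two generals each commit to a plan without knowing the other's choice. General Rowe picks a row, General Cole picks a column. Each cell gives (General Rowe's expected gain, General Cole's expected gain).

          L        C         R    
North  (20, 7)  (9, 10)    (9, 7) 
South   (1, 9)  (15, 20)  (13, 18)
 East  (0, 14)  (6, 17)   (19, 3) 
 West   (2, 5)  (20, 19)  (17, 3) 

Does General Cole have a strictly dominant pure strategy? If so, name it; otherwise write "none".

C

C vs L: North: 10>7, South: 20>9, East: 17>14, West: 19>5.
C vs R: North: 10>7, South: 20>18, East: 17>3, West: 19>3.
C strictly beats every other strategy against every opponent action, so it is strictly dominant.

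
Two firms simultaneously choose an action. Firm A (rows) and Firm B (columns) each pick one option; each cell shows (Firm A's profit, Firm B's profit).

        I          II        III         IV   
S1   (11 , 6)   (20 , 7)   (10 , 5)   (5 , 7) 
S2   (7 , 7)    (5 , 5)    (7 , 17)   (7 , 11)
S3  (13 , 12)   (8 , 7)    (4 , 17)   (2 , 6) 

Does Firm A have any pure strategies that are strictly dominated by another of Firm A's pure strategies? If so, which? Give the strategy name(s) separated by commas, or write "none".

none

S1: no other strategy beats it everywhere (S2 at I (11>7); S3 at II (20>8)).
S2: no other strategy beats it everywhere (S1 at IV (7>5); S3 at III (7>4)).
S3: no other strategy beats it everywhere (S1 at I (13>11); S2 at I (13>7)).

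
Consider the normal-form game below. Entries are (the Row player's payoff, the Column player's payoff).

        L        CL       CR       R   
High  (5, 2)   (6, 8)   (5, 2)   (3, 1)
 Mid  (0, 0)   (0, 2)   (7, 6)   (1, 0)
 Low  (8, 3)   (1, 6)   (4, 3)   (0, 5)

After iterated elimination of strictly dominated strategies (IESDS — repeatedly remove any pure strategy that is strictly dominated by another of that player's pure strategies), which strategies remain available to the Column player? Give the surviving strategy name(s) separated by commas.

CL, CR

Column L is eliminated: CL beats it against every remaining row (High: 8>2, Mid: 2>0, Low: 6>3).
The Row player's strategy Low is strictly dominated by High (CL: 6>1, CR: 5>4, R: 3>0) and is removed.
For the Column player, CL strictly dominates R on the remaining rows (High: 8>1, Mid: 2>0); eliminate R.
Among the remaining strategies, none is strictly dominated by another pure strategy of the same player, so the elimination stops.
Surviving strategies — the Row player: {High, Mid}; the Column player: {CL, CR}.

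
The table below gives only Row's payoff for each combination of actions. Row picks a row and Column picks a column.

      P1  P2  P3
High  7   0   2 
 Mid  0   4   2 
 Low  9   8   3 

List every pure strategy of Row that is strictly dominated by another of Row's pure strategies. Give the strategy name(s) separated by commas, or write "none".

High: dominated, since Low does at least as well everywhere (P1: 9>7, P2: 8>0, P3: 3>2).
Mid is strictly dominated by Low (P1: 9>0, P2: 8>4, P3: 3>2).
Low is not dominated — it holds its own against High at P1 (9>7); Mid at P1 (9>0).

High, Mid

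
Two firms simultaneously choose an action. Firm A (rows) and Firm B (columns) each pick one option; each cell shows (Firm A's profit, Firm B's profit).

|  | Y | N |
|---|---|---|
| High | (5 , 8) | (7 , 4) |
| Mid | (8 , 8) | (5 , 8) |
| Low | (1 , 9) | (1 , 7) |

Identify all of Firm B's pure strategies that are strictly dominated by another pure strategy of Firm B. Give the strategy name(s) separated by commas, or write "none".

none

Y is not dominated — it holds its own against N at High (8>4).
N: no other strategy beats it everywhere (Y at Mid (8=8)).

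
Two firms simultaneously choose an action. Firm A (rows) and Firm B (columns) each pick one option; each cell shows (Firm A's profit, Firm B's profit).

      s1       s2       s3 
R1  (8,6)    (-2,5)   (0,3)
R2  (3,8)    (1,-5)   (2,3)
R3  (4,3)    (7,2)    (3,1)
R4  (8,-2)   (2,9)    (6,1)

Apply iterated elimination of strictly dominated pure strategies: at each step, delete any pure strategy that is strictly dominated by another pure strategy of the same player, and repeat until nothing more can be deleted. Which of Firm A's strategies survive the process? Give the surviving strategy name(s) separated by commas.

R1, R3, R4

Firm A's strategy R2 is strictly dominated by R3 (s1: 4>3, s2: 7>1, s3: 3>2) and is removed.
Firm B's strategy s3 is strictly dominated by s2 (R1: 5>3, R3: 2>1, R4: 9>1) and is removed.
Among the remaining strategies, none is strictly dominated by another pure strategy of the same player, so the elimination stops.
Surviving strategies — Firm A: {R1, R3, R4}; Firm B: {s1, s2}.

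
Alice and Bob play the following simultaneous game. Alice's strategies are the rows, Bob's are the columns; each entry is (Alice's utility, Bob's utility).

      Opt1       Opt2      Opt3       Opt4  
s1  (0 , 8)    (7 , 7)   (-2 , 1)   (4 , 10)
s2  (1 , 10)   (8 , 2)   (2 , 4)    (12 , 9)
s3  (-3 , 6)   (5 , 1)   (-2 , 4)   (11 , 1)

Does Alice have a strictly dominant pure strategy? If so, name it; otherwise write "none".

s2 vs s1: Opt1: 1>0, Opt2: 8>7, Opt3: 2>-2, Opt4: 12>4.
s2 vs s3: Opt1: 1>-3, Opt2: 8>5, Opt3: 2>-2, Opt4: 12>11.
s2 strictly beats every other strategy against every opponent action, so it is strictly dominant.

s2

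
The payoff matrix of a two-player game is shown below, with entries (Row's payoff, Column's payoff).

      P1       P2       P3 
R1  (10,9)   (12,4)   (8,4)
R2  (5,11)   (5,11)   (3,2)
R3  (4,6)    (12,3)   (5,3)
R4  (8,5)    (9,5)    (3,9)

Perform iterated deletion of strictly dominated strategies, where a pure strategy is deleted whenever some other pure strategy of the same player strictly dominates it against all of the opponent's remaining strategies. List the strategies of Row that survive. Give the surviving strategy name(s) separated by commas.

R1

Row's strategy R2 is strictly dominated by R1 (P1: 10>5, P2: 12>5, P3: 8>3) and is removed.
Row R4 is eliminated: R1 beats it against every remaining column (P1: 10>8, P2: 12>9, P3: 8>3).
For Column, P1 strictly dominates P2 on the remaining rows (R1: 9>4, R3: 6>3); eliminate P2.
For Row, R1 strictly dominates R3 on the remaining columns (P1: 10>4, P3: 8>5); eliminate R3.
Column's strategy P3 is strictly dominated by P1 (R1: 9>4) and is removed.
Among the remaining strategies, none is strictly dominated by another pure strategy of the same player, so the elimination stops.
Surviving strategies — Row: {R1}; Column: {P1}.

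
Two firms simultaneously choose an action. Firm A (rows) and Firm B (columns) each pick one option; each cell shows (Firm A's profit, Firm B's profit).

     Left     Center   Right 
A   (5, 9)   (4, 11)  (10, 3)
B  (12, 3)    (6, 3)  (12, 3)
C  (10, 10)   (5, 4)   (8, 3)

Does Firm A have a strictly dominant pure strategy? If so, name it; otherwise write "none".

B

B vs A: Left: 12>5, Center: 6>4, Right: 12>10.
B vs C: Left: 12>10, Center: 6>5, Right: 12>8.
B strictly beats every other strategy against every opponent action, so it is strictly dominant.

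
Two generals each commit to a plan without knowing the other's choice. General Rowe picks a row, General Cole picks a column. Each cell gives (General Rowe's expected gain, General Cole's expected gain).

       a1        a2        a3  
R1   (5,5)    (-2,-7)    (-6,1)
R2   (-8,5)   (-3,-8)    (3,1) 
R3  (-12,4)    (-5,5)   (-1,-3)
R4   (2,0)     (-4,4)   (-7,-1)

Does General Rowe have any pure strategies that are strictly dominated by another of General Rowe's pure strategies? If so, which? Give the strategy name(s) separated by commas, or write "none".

R3, R4

Nothing dominates R1: R2 at a1 (5>-8); R3 at a1 (5>-12); R4 at a1 (5>2).
R2: no other strategy beats it everywhere (R1 at a3 (3>-6); R3 at a1 (-8>-12); R4 at a2 (-3>-4)).
R2 strictly dominates R3 — a1: -8>-12, a2: -3>-5, a3: 3>-1.
R1 strictly dominates R4 — a1: 5>2, a2: -2>-4, a3: -6>-7.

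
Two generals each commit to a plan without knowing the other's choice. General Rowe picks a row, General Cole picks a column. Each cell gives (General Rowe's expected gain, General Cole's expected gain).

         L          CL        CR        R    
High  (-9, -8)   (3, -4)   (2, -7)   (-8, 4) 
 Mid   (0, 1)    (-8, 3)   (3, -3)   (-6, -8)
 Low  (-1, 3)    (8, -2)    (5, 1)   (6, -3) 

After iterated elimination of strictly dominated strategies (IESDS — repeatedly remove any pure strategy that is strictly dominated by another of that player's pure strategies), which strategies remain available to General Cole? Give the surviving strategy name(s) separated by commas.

Row High is eliminated: Low beats it against every remaining column (L: -1>-9, CL: 8>3, CR: 5>2, R: 6>-8).
For General Cole, L strictly dominates CR on the remaining rows (Mid: 1>-3, Low: 3>1); eliminate CR.
For General Cole, L strictly dominates R on the remaining rows (Mid: 1>-8, Low: 3>-3); eliminate R.
Among the remaining strategies, none is strictly dominated by another pure strategy of the same player, so the elimination stops.
Surviving strategies — General Rowe: {Mid, Low}; General Cole: {L, CL}.

L, CL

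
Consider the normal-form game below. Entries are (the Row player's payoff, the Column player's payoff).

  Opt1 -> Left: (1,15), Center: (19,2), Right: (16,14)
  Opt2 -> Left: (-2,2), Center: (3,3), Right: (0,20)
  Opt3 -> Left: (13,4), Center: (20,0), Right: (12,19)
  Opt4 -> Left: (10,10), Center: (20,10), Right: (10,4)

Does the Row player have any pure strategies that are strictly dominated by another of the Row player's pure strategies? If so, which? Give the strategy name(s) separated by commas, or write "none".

Opt1 is not dominated — it holds its own against Opt2 at Left (1>-2); Opt3 at Right (16>12); Opt4 at Right (16>10).
Opt2 is strictly dominated by Opt1 (Left: 1>-2, Center: 19>3, Right: 16>0).
Opt3: no other strategy beats it everywhere (Opt1 at Left (13>1); Opt2 at Left (13>-2); Opt4 at Left (13>10)).
Opt4: no other strategy beats it everywhere (Opt1 at Left (10>1); Opt2 at Left (10>-2); Opt3 at Center (20=20)).

Opt2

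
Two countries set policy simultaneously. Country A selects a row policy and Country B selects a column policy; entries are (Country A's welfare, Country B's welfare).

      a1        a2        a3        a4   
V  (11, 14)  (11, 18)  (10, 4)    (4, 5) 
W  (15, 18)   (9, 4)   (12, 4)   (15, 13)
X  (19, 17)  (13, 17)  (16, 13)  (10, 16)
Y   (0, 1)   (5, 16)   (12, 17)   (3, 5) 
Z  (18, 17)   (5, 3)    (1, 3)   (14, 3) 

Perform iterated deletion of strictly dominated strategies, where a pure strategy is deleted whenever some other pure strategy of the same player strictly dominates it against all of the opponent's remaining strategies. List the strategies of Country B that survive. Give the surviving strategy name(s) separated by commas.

a1, a2

Row V is eliminated: X beats it against every remaining column (a1: 19>11, a2: 13>11, a3: 16>10, a4: 10>4).
Row Y is eliminated: X beats it against every remaining column (a1: 19>0, a2: 13>5, a3: 16>12, a4: 10>3).
Column a3 is eliminated: a1 beats it against every remaining row (W: 18>4, X: 17>13, Z: 17>3).
Column a4 is eliminated: a1 beats it against every remaining row (W: 18>13, X: 17>16, Z: 17>3).
Row W is eliminated: X beats it against every remaining column (a1: 19>15, a2: 13>9).
Country A's strategy Z is strictly dominated by X (a1: 19>18, a2: 13>5) and is removed.
Among the remaining strategies, none is strictly dominated by another pure strategy of the same player, so the elimination stops.
Surviving strategies — Country A: {X}; Country B: {a1, a2}.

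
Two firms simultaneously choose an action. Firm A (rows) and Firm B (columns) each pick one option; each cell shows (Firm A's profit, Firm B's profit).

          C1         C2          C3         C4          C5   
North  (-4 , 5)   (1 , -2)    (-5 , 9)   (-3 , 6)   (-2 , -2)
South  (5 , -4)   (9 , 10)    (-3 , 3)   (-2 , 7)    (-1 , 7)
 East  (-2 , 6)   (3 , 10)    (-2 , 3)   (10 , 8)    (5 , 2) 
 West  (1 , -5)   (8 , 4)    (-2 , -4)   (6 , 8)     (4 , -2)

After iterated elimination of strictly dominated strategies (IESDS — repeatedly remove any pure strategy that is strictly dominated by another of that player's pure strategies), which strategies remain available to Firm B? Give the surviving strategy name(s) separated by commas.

C2, C4

Row North is eliminated: South beats it against every remaining column (C1: 5>-4, C2: 9>1, C3: -3>-5, C4: -2>-3, C5: -1>-2).
Firm B's strategy C1 is strictly dominated by C2 (South: 10>-4, East: 10>6, West: 4>-5) and is removed.
Column C3 is eliminated: C2 beats it against every remaining row (South: 10>3, East: 10>3, West: 4>-4).
Firm B's strategy C5 is strictly dominated by C2 (South: 10>7, East: 10>2, West: 4>-2) and is removed.
Among the remaining strategies, none is strictly dominated by another pure strategy of the same player, so the elimination stops.
Surviving strategies — Firm A: {South, East, West}; Firm B: {C2, C4}.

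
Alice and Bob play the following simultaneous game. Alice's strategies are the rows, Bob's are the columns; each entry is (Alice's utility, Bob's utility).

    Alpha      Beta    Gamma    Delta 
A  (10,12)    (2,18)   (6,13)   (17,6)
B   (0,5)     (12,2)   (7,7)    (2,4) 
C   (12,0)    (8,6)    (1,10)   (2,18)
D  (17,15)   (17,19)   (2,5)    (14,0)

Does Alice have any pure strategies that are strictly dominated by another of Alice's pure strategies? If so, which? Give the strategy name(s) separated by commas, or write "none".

C

A is not dominated — it holds its own against B at Alpha (10>0); C at Gamma (6>1); D at Gamma (6>2).
B: no other strategy beats it everywhere (A at Beta (12>2); C at Beta (12>8); D at Gamma (7>2)).
C: dominated, since D does at least as well everywhere (Alpha: 17>12, Beta: 17>8, Gamma: 2>1, Delta: 14>2).
D: no other strategy beats it everywhere (A at Alpha (17>10); B at Alpha (17>0); C at Alpha (17>12)).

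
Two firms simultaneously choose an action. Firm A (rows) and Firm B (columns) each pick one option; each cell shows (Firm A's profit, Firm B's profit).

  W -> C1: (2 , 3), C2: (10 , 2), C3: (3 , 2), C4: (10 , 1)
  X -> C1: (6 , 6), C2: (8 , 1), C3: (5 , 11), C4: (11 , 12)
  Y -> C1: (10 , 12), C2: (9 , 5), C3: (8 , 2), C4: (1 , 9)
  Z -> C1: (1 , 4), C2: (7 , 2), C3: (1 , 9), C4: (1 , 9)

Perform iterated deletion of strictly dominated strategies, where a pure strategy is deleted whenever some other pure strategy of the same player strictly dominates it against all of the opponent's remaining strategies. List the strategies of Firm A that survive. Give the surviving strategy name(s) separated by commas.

X, Y

For Firm A, W strictly dominates Z on the remaining columns (C1: 2>1, C2: 10>7, C3: 3>1, C4: 10>1); eliminate Z.
Column C2 is eliminated: C1 beats it against every remaining row (W: 3>2, X: 6>1, Y: 12>5).
Firm A's strategy W is strictly dominated by X (C1: 6>2, C3: 5>3, C4: 11>10) and is removed.
Column C3 is eliminated: C4 beats it against every remaining row (X: 12>11, Y: 9>2).
Among the remaining strategies, none is strictly dominated by another pure strategy of the same player, so the elimination stops.
Surviving strategies — Firm A: {X, Y}; Firm B: {C1, C4}.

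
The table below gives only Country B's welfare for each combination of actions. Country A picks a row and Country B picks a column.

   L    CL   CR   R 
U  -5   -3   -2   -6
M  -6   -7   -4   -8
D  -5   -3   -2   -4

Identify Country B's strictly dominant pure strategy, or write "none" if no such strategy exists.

CR

CR vs L: U: -2>-5, M: -4>-6, D: -2>-5.
CR vs CL: U: -2>-3, M: -4>-7, D: -2>-3.
CR vs R: U: -2>-6, M: -4>-8, D: -2>-4.
CR strictly beats every other strategy against every opponent action, so it is strictly dominant.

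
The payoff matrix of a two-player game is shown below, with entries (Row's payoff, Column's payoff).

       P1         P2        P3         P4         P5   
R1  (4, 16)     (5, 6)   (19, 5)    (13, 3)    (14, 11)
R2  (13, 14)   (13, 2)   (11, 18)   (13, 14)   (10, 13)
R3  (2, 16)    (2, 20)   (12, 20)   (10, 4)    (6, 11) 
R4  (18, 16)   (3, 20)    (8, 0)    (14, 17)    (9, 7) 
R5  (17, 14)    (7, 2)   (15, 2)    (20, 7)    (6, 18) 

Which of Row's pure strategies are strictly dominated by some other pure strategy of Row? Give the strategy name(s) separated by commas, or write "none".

R3

R1: no other strategy beats it everywhere (R2 at P3 (19>11); R3 at P1 (4>2); R4 at P2 (5>3); R5 at P3 (19>15)).
Nothing dominates R2: R1 at P1 (13>4); R3 at P1 (13>2); R4 at P2 (13>3); R5 at P2 (13>7).
R3 is strictly dominated by R1 (P1: 4>2, P2: 5>2, P3: 19>12, P4: 13>10, P5: 14>6).
R4 is not dominated — it holds its own against R1 at P1 (18>4); R2 at P1 (18>13); R3 at P1 (18>2); R5 at P1 (18>17).
Nothing dominates R5: R1 at P1 (17>4); R2 at P1 (17>13); R3 at P1 (17>2); R4 at P2 (7>3).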